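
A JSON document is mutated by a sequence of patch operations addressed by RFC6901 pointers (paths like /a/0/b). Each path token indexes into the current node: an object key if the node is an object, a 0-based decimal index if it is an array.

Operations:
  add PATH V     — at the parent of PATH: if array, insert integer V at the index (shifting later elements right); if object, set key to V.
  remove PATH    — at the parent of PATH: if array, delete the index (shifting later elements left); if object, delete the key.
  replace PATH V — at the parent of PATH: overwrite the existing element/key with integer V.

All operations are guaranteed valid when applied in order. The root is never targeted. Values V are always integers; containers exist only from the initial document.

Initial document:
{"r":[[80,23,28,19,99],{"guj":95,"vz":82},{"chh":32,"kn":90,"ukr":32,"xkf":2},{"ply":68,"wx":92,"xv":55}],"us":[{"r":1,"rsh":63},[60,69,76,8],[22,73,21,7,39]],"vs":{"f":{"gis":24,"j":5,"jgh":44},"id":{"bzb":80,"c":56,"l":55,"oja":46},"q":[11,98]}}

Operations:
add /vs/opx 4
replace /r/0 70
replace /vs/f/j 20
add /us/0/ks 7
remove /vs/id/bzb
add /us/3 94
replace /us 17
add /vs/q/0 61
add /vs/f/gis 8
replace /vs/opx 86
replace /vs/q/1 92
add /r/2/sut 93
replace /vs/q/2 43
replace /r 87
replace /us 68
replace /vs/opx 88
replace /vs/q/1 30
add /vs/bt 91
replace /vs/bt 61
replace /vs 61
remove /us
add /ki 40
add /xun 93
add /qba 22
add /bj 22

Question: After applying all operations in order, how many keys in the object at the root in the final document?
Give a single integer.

After op 1 (add /vs/opx 4): {"r":[[80,23,28,19,99],{"guj":95,"vz":82},{"chh":32,"kn":90,"ukr":32,"xkf":2},{"ply":68,"wx":92,"xv":55}],"us":[{"r":1,"rsh":63},[60,69,76,8],[22,73,21,7,39]],"vs":{"f":{"gis":24,"j":5,"jgh":44},"id":{"bzb":80,"c":56,"l":55,"oja":46},"opx":4,"q":[11,98]}}
After op 2 (replace /r/0 70): {"r":[70,{"guj":95,"vz":82},{"chh":32,"kn":90,"ukr":32,"xkf":2},{"ply":68,"wx":92,"xv":55}],"us":[{"r":1,"rsh":63},[60,69,76,8],[22,73,21,7,39]],"vs":{"f":{"gis":24,"j":5,"jgh":44},"id":{"bzb":80,"c":56,"l":55,"oja":46},"opx":4,"q":[11,98]}}
After op 3 (replace /vs/f/j 20): {"r":[70,{"guj":95,"vz":82},{"chh":32,"kn":90,"ukr":32,"xkf":2},{"ply":68,"wx":92,"xv":55}],"us":[{"r":1,"rsh":63},[60,69,76,8],[22,73,21,7,39]],"vs":{"f":{"gis":24,"j":20,"jgh":44},"id":{"bzb":80,"c":56,"l":55,"oja":46},"opx":4,"q":[11,98]}}
After op 4 (add /us/0/ks 7): {"r":[70,{"guj":95,"vz":82},{"chh":32,"kn":90,"ukr":32,"xkf":2},{"ply":68,"wx":92,"xv":55}],"us":[{"ks":7,"r":1,"rsh":63},[60,69,76,8],[22,73,21,7,39]],"vs":{"f":{"gis":24,"j":20,"jgh":44},"id":{"bzb":80,"c":56,"l":55,"oja":46},"opx":4,"q":[11,98]}}
After op 5 (remove /vs/id/bzb): {"r":[70,{"guj":95,"vz":82},{"chh":32,"kn":90,"ukr":32,"xkf":2},{"ply":68,"wx":92,"xv":55}],"us":[{"ks":7,"r":1,"rsh":63},[60,69,76,8],[22,73,21,7,39]],"vs":{"f":{"gis":24,"j":20,"jgh":44},"id":{"c":56,"l":55,"oja":46},"opx":4,"q":[11,98]}}
After op 6 (add /us/3 94): {"r":[70,{"guj":95,"vz":82},{"chh":32,"kn":90,"ukr":32,"xkf":2},{"ply":68,"wx":92,"xv":55}],"us":[{"ks":7,"r":1,"rsh":63},[60,69,76,8],[22,73,21,7,39],94],"vs":{"f":{"gis":24,"j":20,"jgh":44},"id":{"c":56,"l":55,"oja":46},"opx":4,"q":[11,98]}}
After op 7 (replace /us 17): {"r":[70,{"guj":95,"vz":82},{"chh":32,"kn":90,"ukr":32,"xkf":2},{"ply":68,"wx":92,"xv":55}],"us":17,"vs":{"f":{"gis":24,"j":20,"jgh":44},"id":{"c":56,"l":55,"oja":46},"opx":4,"q":[11,98]}}
After op 8 (add /vs/q/0 61): {"r":[70,{"guj":95,"vz":82},{"chh":32,"kn":90,"ukr":32,"xkf":2},{"ply":68,"wx":92,"xv":55}],"us":17,"vs":{"f":{"gis":24,"j":20,"jgh":44},"id":{"c":56,"l":55,"oja":46},"opx":4,"q":[61,11,98]}}
After op 9 (add /vs/f/gis 8): {"r":[70,{"guj":95,"vz":82},{"chh":32,"kn":90,"ukr":32,"xkf":2},{"ply":68,"wx":92,"xv":55}],"us":17,"vs":{"f":{"gis":8,"j":20,"jgh":44},"id":{"c":56,"l":55,"oja":46},"opx":4,"q":[61,11,98]}}
After op 10 (replace /vs/opx 86): {"r":[70,{"guj":95,"vz":82},{"chh":32,"kn":90,"ukr":32,"xkf":2},{"ply":68,"wx":92,"xv":55}],"us":17,"vs":{"f":{"gis":8,"j":20,"jgh":44},"id":{"c":56,"l":55,"oja":46},"opx":86,"q":[61,11,98]}}
After op 11 (replace /vs/q/1 92): {"r":[70,{"guj":95,"vz":82},{"chh":32,"kn":90,"ukr":32,"xkf":2},{"ply":68,"wx":92,"xv":55}],"us":17,"vs":{"f":{"gis":8,"j":20,"jgh":44},"id":{"c":56,"l":55,"oja":46},"opx":86,"q":[61,92,98]}}
After op 12 (add /r/2/sut 93): {"r":[70,{"guj":95,"vz":82},{"chh":32,"kn":90,"sut":93,"ukr":32,"xkf":2},{"ply":68,"wx":92,"xv":55}],"us":17,"vs":{"f":{"gis":8,"j":20,"jgh":44},"id":{"c":56,"l":55,"oja":46},"opx":86,"q":[61,92,98]}}
After op 13 (replace /vs/q/2 43): {"r":[70,{"guj":95,"vz":82},{"chh":32,"kn":90,"sut":93,"ukr":32,"xkf":2},{"ply":68,"wx":92,"xv":55}],"us":17,"vs":{"f":{"gis":8,"j":20,"jgh":44},"id":{"c":56,"l":55,"oja":46},"opx":86,"q":[61,92,43]}}
After op 14 (replace /r 87): {"r":87,"us":17,"vs":{"f":{"gis":8,"j":20,"jgh":44},"id":{"c":56,"l":55,"oja":46},"opx":86,"q":[61,92,43]}}
After op 15 (replace /us 68): {"r":87,"us":68,"vs":{"f":{"gis":8,"j":20,"jgh":44},"id":{"c":56,"l":55,"oja":46},"opx":86,"q":[61,92,43]}}
After op 16 (replace /vs/opx 88): {"r":87,"us":68,"vs":{"f":{"gis":8,"j":20,"jgh":44},"id":{"c":56,"l":55,"oja":46},"opx":88,"q":[61,92,43]}}
After op 17 (replace /vs/q/1 30): {"r":87,"us":68,"vs":{"f":{"gis":8,"j":20,"jgh":44},"id":{"c":56,"l":55,"oja":46},"opx":88,"q":[61,30,43]}}
After op 18 (add /vs/bt 91): {"r":87,"us":68,"vs":{"bt":91,"f":{"gis":8,"j":20,"jgh":44},"id":{"c":56,"l":55,"oja":46},"opx":88,"q":[61,30,43]}}
After op 19 (replace /vs/bt 61): {"r":87,"us":68,"vs":{"bt":61,"f":{"gis":8,"j":20,"jgh":44},"id":{"c":56,"l":55,"oja":46},"opx":88,"q":[61,30,43]}}
After op 20 (replace /vs 61): {"r":87,"us":68,"vs":61}
After op 21 (remove /us): {"r":87,"vs":61}
After op 22 (add /ki 40): {"ki":40,"r":87,"vs":61}
After op 23 (add /xun 93): {"ki":40,"r":87,"vs":61,"xun":93}
After op 24 (add /qba 22): {"ki":40,"qba":22,"r":87,"vs":61,"xun":93}
After op 25 (add /bj 22): {"bj":22,"ki":40,"qba":22,"r":87,"vs":61,"xun":93}
Size at the root: 6

Answer: 6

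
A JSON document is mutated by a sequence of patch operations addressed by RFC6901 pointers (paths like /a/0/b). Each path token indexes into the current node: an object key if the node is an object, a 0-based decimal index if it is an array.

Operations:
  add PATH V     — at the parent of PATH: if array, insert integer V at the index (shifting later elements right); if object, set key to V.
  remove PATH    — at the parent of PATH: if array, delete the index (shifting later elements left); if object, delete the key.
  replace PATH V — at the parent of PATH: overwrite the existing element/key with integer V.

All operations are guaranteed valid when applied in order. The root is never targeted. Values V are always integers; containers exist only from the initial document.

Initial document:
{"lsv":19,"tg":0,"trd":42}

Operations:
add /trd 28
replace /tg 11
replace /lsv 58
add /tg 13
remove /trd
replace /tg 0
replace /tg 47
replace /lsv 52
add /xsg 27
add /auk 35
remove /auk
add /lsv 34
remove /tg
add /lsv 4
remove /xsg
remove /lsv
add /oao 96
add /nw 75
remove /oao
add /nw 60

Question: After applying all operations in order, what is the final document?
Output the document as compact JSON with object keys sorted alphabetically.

After op 1 (add /trd 28): {"lsv":19,"tg":0,"trd":28}
After op 2 (replace /tg 11): {"lsv":19,"tg":11,"trd":28}
After op 3 (replace /lsv 58): {"lsv":58,"tg":11,"trd":28}
After op 4 (add /tg 13): {"lsv":58,"tg":13,"trd":28}
After op 5 (remove /trd): {"lsv":58,"tg":13}
After op 6 (replace /tg 0): {"lsv":58,"tg":0}
After op 7 (replace /tg 47): {"lsv":58,"tg":47}
After op 8 (replace /lsv 52): {"lsv":52,"tg":47}
After op 9 (add /xsg 27): {"lsv":52,"tg":47,"xsg":27}
After op 10 (add /auk 35): {"auk":35,"lsv":52,"tg":47,"xsg":27}
After op 11 (remove /auk): {"lsv":52,"tg":47,"xsg":27}
After op 12 (add /lsv 34): {"lsv":34,"tg":47,"xsg":27}
After op 13 (remove /tg): {"lsv":34,"xsg":27}
After op 14 (add /lsv 4): {"lsv":4,"xsg":27}
After op 15 (remove /xsg): {"lsv":4}
After op 16 (remove /lsv): {}
After op 17 (add /oao 96): {"oao":96}
After op 18 (add /nw 75): {"nw":75,"oao":96}
After op 19 (remove /oao): {"nw":75}
After op 20 (add /nw 60): {"nw":60}

Answer: {"nw":60}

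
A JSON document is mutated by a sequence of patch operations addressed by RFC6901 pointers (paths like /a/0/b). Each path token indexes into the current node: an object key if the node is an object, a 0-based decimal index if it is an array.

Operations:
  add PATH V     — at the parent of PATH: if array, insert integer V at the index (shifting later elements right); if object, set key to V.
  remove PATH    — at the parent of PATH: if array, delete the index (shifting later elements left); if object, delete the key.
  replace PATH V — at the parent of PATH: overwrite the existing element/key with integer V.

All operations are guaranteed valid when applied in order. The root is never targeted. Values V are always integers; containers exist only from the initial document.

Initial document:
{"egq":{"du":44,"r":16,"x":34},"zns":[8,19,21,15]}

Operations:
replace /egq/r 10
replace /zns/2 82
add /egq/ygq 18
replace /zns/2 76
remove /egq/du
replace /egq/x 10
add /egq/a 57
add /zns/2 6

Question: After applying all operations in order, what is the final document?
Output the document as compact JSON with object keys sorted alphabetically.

After op 1 (replace /egq/r 10): {"egq":{"du":44,"r":10,"x":34},"zns":[8,19,21,15]}
After op 2 (replace /zns/2 82): {"egq":{"du":44,"r":10,"x":34},"zns":[8,19,82,15]}
After op 3 (add /egq/ygq 18): {"egq":{"du":44,"r":10,"x":34,"ygq":18},"zns":[8,19,82,15]}
After op 4 (replace /zns/2 76): {"egq":{"du":44,"r":10,"x":34,"ygq":18},"zns":[8,19,76,15]}
After op 5 (remove /egq/du): {"egq":{"r":10,"x":34,"ygq":18},"zns":[8,19,76,15]}
After op 6 (replace /egq/x 10): {"egq":{"r":10,"x":10,"ygq":18},"zns":[8,19,76,15]}
After op 7 (add /egq/a 57): {"egq":{"a":57,"r":10,"x":10,"ygq":18},"zns":[8,19,76,15]}
After op 8 (add /zns/2 6): {"egq":{"a":57,"r":10,"x":10,"ygq":18},"zns":[8,19,6,76,15]}

Answer: {"egq":{"a":57,"r":10,"x":10,"ygq":18},"zns":[8,19,6,76,15]}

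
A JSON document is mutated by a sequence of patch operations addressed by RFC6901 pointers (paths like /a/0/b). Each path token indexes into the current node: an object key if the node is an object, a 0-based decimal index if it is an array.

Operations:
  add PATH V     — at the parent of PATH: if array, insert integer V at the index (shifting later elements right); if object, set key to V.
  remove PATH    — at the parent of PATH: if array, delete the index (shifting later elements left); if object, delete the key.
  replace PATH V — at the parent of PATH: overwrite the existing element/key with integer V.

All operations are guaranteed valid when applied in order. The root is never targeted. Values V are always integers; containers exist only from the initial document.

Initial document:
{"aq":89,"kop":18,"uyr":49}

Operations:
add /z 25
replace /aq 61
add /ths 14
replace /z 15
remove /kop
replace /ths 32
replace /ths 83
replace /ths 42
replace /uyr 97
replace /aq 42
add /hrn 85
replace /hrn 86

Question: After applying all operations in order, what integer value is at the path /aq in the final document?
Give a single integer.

Answer: 42

Derivation:
After op 1 (add /z 25): {"aq":89,"kop":18,"uyr":49,"z":25}
After op 2 (replace /aq 61): {"aq":61,"kop":18,"uyr":49,"z":25}
After op 3 (add /ths 14): {"aq":61,"kop":18,"ths":14,"uyr":49,"z":25}
After op 4 (replace /z 15): {"aq":61,"kop":18,"ths":14,"uyr":49,"z":15}
After op 5 (remove /kop): {"aq":61,"ths":14,"uyr":49,"z":15}
After op 6 (replace /ths 32): {"aq":61,"ths":32,"uyr":49,"z":15}
After op 7 (replace /ths 83): {"aq":61,"ths":83,"uyr":49,"z":15}
After op 8 (replace /ths 42): {"aq":61,"ths":42,"uyr":49,"z":15}
After op 9 (replace /uyr 97): {"aq":61,"ths":42,"uyr":97,"z":15}
After op 10 (replace /aq 42): {"aq":42,"ths":42,"uyr":97,"z":15}
After op 11 (add /hrn 85): {"aq":42,"hrn":85,"ths":42,"uyr":97,"z":15}
After op 12 (replace /hrn 86): {"aq":42,"hrn":86,"ths":42,"uyr":97,"z":15}
Value at /aq: 42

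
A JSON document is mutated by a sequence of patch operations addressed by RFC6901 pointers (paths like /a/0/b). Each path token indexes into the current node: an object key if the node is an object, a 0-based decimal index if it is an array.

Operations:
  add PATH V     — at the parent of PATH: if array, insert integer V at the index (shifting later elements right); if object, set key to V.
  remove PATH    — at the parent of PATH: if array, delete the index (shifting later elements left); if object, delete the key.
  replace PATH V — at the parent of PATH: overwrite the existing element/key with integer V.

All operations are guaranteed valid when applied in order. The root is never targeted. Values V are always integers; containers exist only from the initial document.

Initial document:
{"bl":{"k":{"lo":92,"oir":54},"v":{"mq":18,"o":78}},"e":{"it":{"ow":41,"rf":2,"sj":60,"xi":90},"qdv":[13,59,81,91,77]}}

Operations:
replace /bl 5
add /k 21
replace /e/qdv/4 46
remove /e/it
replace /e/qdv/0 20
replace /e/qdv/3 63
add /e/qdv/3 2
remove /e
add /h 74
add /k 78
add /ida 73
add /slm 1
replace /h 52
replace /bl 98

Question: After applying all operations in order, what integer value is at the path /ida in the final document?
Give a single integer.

After op 1 (replace /bl 5): {"bl":5,"e":{"it":{"ow":41,"rf":2,"sj":60,"xi":90},"qdv":[13,59,81,91,77]}}
After op 2 (add /k 21): {"bl":5,"e":{"it":{"ow":41,"rf":2,"sj":60,"xi":90},"qdv":[13,59,81,91,77]},"k":21}
After op 3 (replace /e/qdv/4 46): {"bl":5,"e":{"it":{"ow":41,"rf":2,"sj":60,"xi":90},"qdv":[13,59,81,91,46]},"k":21}
After op 4 (remove /e/it): {"bl":5,"e":{"qdv":[13,59,81,91,46]},"k":21}
After op 5 (replace /e/qdv/0 20): {"bl":5,"e":{"qdv":[20,59,81,91,46]},"k":21}
After op 6 (replace /e/qdv/3 63): {"bl":5,"e":{"qdv":[20,59,81,63,46]},"k":21}
After op 7 (add /e/qdv/3 2): {"bl":5,"e":{"qdv":[20,59,81,2,63,46]},"k":21}
After op 8 (remove /e): {"bl":5,"k":21}
After op 9 (add /h 74): {"bl":5,"h":74,"k":21}
After op 10 (add /k 78): {"bl":5,"h":74,"k":78}
After op 11 (add /ida 73): {"bl":5,"h":74,"ida":73,"k":78}
After op 12 (add /slm 1): {"bl":5,"h":74,"ida":73,"k":78,"slm":1}
After op 13 (replace /h 52): {"bl":5,"h":52,"ida":73,"k":78,"slm":1}
After op 14 (replace /bl 98): {"bl":98,"h":52,"ida":73,"k":78,"slm":1}
Value at /ida: 73

Answer: 73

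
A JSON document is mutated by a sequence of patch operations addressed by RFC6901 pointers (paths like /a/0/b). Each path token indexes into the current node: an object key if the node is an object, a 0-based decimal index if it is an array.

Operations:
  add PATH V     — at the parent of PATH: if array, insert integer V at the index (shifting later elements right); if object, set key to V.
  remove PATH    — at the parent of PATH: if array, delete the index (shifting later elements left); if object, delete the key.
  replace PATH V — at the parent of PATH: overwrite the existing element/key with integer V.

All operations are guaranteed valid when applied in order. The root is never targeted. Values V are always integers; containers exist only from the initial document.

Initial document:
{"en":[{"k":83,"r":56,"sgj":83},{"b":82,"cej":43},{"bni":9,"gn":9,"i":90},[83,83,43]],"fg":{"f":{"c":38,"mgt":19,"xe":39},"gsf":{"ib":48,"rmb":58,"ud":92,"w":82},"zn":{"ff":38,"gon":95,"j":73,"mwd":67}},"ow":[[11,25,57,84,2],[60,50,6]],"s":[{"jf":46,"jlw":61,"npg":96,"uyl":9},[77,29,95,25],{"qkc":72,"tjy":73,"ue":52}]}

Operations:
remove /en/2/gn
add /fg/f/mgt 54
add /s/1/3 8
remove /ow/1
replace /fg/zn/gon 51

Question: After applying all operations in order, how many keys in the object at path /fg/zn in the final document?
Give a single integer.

Answer: 4

Derivation:
After op 1 (remove /en/2/gn): {"en":[{"k":83,"r":56,"sgj":83},{"b":82,"cej":43},{"bni":9,"i":90},[83,83,43]],"fg":{"f":{"c":38,"mgt":19,"xe":39},"gsf":{"ib":48,"rmb":58,"ud":92,"w":82},"zn":{"ff":38,"gon":95,"j":73,"mwd":67}},"ow":[[11,25,57,84,2],[60,50,6]],"s":[{"jf":46,"jlw":61,"npg":96,"uyl":9},[77,29,95,25],{"qkc":72,"tjy":73,"ue":52}]}
After op 2 (add /fg/f/mgt 54): {"en":[{"k":83,"r":56,"sgj":83},{"b":82,"cej":43},{"bni":9,"i":90},[83,83,43]],"fg":{"f":{"c":38,"mgt":54,"xe":39},"gsf":{"ib":48,"rmb":58,"ud":92,"w":82},"zn":{"ff":38,"gon":95,"j":73,"mwd":67}},"ow":[[11,25,57,84,2],[60,50,6]],"s":[{"jf":46,"jlw":61,"npg":96,"uyl":9},[77,29,95,25],{"qkc":72,"tjy":73,"ue":52}]}
After op 3 (add /s/1/3 8): {"en":[{"k":83,"r":56,"sgj":83},{"b":82,"cej":43},{"bni":9,"i":90},[83,83,43]],"fg":{"f":{"c":38,"mgt":54,"xe":39},"gsf":{"ib":48,"rmb":58,"ud":92,"w":82},"zn":{"ff":38,"gon":95,"j":73,"mwd":67}},"ow":[[11,25,57,84,2],[60,50,6]],"s":[{"jf":46,"jlw":61,"npg":96,"uyl":9},[77,29,95,8,25],{"qkc":72,"tjy":73,"ue":52}]}
After op 4 (remove /ow/1): {"en":[{"k":83,"r":56,"sgj":83},{"b":82,"cej":43},{"bni":9,"i":90},[83,83,43]],"fg":{"f":{"c":38,"mgt":54,"xe":39},"gsf":{"ib":48,"rmb":58,"ud":92,"w":82},"zn":{"ff":38,"gon":95,"j":73,"mwd":67}},"ow":[[11,25,57,84,2]],"s":[{"jf":46,"jlw":61,"npg":96,"uyl":9},[77,29,95,8,25],{"qkc":72,"tjy":73,"ue":52}]}
After op 5 (replace /fg/zn/gon 51): {"en":[{"k":83,"r":56,"sgj":83},{"b":82,"cej":43},{"bni":9,"i":90},[83,83,43]],"fg":{"f":{"c":38,"mgt":54,"xe":39},"gsf":{"ib":48,"rmb":58,"ud":92,"w":82},"zn":{"ff":38,"gon":51,"j":73,"mwd":67}},"ow":[[11,25,57,84,2]],"s":[{"jf":46,"jlw":61,"npg":96,"uyl":9},[77,29,95,8,25],{"qkc":72,"tjy":73,"ue":52}]}
Size at path /fg/zn: 4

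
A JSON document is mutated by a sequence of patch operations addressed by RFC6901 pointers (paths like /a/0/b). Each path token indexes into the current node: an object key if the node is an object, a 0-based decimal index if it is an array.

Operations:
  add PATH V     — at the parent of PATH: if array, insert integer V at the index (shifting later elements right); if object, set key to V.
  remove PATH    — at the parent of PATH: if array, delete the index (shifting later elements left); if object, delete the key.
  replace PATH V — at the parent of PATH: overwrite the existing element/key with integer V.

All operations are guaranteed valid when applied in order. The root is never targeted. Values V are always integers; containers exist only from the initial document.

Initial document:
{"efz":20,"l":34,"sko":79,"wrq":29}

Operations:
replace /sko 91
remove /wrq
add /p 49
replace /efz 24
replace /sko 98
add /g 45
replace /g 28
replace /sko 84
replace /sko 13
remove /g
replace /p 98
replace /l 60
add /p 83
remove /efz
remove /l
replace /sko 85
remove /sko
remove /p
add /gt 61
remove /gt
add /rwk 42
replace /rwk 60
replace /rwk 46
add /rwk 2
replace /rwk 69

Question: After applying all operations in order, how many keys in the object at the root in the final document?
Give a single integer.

After op 1 (replace /sko 91): {"efz":20,"l":34,"sko":91,"wrq":29}
After op 2 (remove /wrq): {"efz":20,"l":34,"sko":91}
After op 3 (add /p 49): {"efz":20,"l":34,"p":49,"sko":91}
After op 4 (replace /efz 24): {"efz":24,"l":34,"p":49,"sko":91}
After op 5 (replace /sko 98): {"efz":24,"l":34,"p":49,"sko":98}
After op 6 (add /g 45): {"efz":24,"g":45,"l":34,"p":49,"sko":98}
After op 7 (replace /g 28): {"efz":24,"g":28,"l":34,"p":49,"sko":98}
After op 8 (replace /sko 84): {"efz":24,"g":28,"l":34,"p":49,"sko":84}
After op 9 (replace /sko 13): {"efz":24,"g":28,"l":34,"p":49,"sko":13}
After op 10 (remove /g): {"efz":24,"l":34,"p":49,"sko":13}
After op 11 (replace /p 98): {"efz":24,"l":34,"p":98,"sko":13}
After op 12 (replace /l 60): {"efz":24,"l":60,"p":98,"sko":13}
After op 13 (add /p 83): {"efz":24,"l":60,"p":83,"sko":13}
After op 14 (remove /efz): {"l":60,"p":83,"sko":13}
After op 15 (remove /l): {"p":83,"sko":13}
After op 16 (replace /sko 85): {"p":83,"sko":85}
After op 17 (remove /sko): {"p":83}
After op 18 (remove /p): {}
After op 19 (add /gt 61): {"gt":61}
After op 20 (remove /gt): {}
After op 21 (add /rwk 42): {"rwk":42}
After op 22 (replace /rwk 60): {"rwk":60}
After op 23 (replace /rwk 46): {"rwk":46}
After op 24 (add /rwk 2): {"rwk":2}
After op 25 (replace /rwk 69): {"rwk":69}
Size at the root: 1

Answer: 1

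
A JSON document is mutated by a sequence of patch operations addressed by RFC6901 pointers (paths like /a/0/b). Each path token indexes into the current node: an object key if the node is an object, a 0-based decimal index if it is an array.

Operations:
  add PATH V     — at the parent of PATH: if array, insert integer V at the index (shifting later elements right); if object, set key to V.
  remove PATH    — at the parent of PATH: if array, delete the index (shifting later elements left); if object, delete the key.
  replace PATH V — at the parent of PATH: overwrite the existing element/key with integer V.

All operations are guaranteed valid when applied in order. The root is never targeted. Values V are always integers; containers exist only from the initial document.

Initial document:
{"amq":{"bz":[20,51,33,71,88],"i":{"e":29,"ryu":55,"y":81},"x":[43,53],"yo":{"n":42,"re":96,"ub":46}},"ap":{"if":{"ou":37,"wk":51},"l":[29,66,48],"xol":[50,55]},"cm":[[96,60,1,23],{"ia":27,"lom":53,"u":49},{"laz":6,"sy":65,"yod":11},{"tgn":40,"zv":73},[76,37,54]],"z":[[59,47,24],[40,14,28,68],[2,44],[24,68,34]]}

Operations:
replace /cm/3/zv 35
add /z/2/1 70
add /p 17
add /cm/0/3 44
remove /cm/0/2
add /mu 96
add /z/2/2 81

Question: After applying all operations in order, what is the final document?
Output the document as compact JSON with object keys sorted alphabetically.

Answer: {"amq":{"bz":[20,51,33,71,88],"i":{"e":29,"ryu":55,"y":81},"x":[43,53],"yo":{"n":42,"re":96,"ub":46}},"ap":{"if":{"ou":37,"wk":51},"l":[29,66,48],"xol":[50,55]},"cm":[[96,60,44,23],{"ia":27,"lom":53,"u":49},{"laz":6,"sy":65,"yod":11},{"tgn":40,"zv":35},[76,37,54]],"mu":96,"p":17,"z":[[59,47,24],[40,14,28,68],[2,70,81,44],[24,68,34]]}

Derivation:
After op 1 (replace /cm/3/zv 35): {"amq":{"bz":[20,51,33,71,88],"i":{"e":29,"ryu":55,"y":81},"x":[43,53],"yo":{"n":42,"re":96,"ub":46}},"ap":{"if":{"ou":37,"wk":51},"l":[29,66,48],"xol":[50,55]},"cm":[[96,60,1,23],{"ia":27,"lom":53,"u":49},{"laz":6,"sy":65,"yod":11},{"tgn":40,"zv":35},[76,37,54]],"z":[[59,47,24],[40,14,28,68],[2,44],[24,68,34]]}
After op 2 (add /z/2/1 70): {"amq":{"bz":[20,51,33,71,88],"i":{"e":29,"ryu":55,"y":81},"x":[43,53],"yo":{"n":42,"re":96,"ub":46}},"ap":{"if":{"ou":37,"wk":51},"l":[29,66,48],"xol":[50,55]},"cm":[[96,60,1,23],{"ia":27,"lom":53,"u":49},{"laz":6,"sy":65,"yod":11},{"tgn":40,"zv":35},[76,37,54]],"z":[[59,47,24],[40,14,28,68],[2,70,44],[24,68,34]]}
After op 3 (add /p 17): {"amq":{"bz":[20,51,33,71,88],"i":{"e":29,"ryu":55,"y":81},"x":[43,53],"yo":{"n":42,"re":96,"ub":46}},"ap":{"if":{"ou":37,"wk":51},"l":[29,66,48],"xol":[50,55]},"cm":[[96,60,1,23],{"ia":27,"lom":53,"u":49},{"laz":6,"sy":65,"yod":11},{"tgn":40,"zv":35},[76,37,54]],"p":17,"z":[[59,47,24],[40,14,28,68],[2,70,44],[24,68,34]]}
After op 4 (add /cm/0/3 44): {"amq":{"bz":[20,51,33,71,88],"i":{"e":29,"ryu":55,"y":81},"x":[43,53],"yo":{"n":42,"re":96,"ub":46}},"ap":{"if":{"ou":37,"wk":51},"l":[29,66,48],"xol":[50,55]},"cm":[[96,60,1,44,23],{"ia":27,"lom":53,"u":49},{"laz":6,"sy":65,"yod":11},{"tgn":40,"zv":35},[76,37,54]],"p":17,"z":[[59,47,24],[40,14,28,68],[2,70,44],[24,68,34]]}
After op 5 (remove /cm/0/2): {"amq":{"bz":[20,51,33,71,88],"i":{"e":29,"ryu":55,"y":81},"x":[43,53],"yo":{"n":42,"re":96,"ub":46}},"ap":{"if":{"ou":37,"wk":51},"l":[29,66,48],"xol":[50,55]},"cm":[[96,60,44,23],{"ia":27,"lom":53,"u":49},{"laz":6,"sy":65,"yod":11},{"tgn":40,"zv":35},[76,37,54]],"p":17,"z":[[59,47,24],[40,14,28,68],[2,70,44],[24,68,34]]}
After op 6 (add /mu 96): {"amq":{"bz":[20,51,33,71,88],"i":{"e":29,"ryu":55,"y":81},"x":[43,53],"yo":{"n":42,"re":96,"ub":46}},"ap":{"if":{"ou":37,"wk":51},"l":[29,66,48],"xol":[50,55]},"cm":[[96,60,44,23],{"ia":27,"lom":53,"u":49},{"laz":6,"sy":65,"yod":11},{"tgn":40,"zv":35},[76,37,54]],"mu":96,"p":17,"z":[[59,47,24],[40,14,28,68],[2,70,44],[24,68,34]]}
After op 7 (add /z/2/2 81): {"amq":{"bz":[20,51,33,71,88],"i":{"e":29,"ryu":55,"y":81},"x":[43,53],"yo":{"n":42,"re":96,"ub":46}},"ap":{"if":{"ou":37,"wk":51},"l":[29,66,48],"xol":[50,55]},"cm":[[96,60,44,23],{"ia":27,"lom":53,"u":49},{"laz":6,"sy":65,"yod":11},{"tgn":40,"zv":35},[76,37,54]],"mu":96,"p":17,"z":[[59,47,24],[40,14,28,68],[2,70,81,44],[24,68,34]]}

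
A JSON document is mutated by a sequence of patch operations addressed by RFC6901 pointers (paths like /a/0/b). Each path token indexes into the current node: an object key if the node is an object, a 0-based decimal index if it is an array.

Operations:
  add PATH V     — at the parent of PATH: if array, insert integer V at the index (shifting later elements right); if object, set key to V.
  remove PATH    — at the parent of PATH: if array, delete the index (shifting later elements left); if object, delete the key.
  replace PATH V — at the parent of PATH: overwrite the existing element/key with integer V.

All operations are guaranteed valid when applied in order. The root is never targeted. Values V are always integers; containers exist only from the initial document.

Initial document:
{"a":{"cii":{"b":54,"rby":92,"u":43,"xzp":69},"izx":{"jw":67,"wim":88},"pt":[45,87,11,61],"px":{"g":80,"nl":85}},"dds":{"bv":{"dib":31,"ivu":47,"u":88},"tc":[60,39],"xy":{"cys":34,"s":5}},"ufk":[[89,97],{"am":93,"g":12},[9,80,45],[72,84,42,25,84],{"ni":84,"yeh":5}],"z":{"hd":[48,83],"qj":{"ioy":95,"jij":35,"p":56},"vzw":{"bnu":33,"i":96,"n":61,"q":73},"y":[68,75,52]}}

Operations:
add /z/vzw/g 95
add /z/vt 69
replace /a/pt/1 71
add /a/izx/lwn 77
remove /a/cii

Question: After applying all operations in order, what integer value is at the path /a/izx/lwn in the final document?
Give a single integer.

After op 1 (add /z/vzw/g 95): {"a":{"cii":{"b":54,"rby":92,"u":43,"xzp":69},"izx":{"jw":67,"wim":88},"pt":[45,87,11,61],"px":{"g":80,"nl":85}},"dds":{"bv":{"dib":31,"ivu":47,"u":88},"tc":[60,39],"xy":{"cys":34,"s":5}},"ufk":[[89,97],{"am":93,"g":12},[9,80,45],[72,84,42,25,84],{"ni":84,"yeh":5}],"z":{"hd":[48,83],"qj":{"ioy":95,"jij":35,"p":56},"vzw":{"bnu":33,"g":95,"i":96,"n":61,"q":73},"y":[68,75,52]}}
After op 2 (add /z/vt 69): {"a":{"cii":{"b":54,"rby":92,"u":43,"xzp":69},"izx":{"jw":67,"wim":88},"pt":[45,87,11,61],"px":{"g":80,"nl":85}},"dds":{"bv":{"dib":31,"ivu":47,"u":88},"tc":[60,39],"xy":{"cys":34,"s":5}},"ufk":[[89,97],{"am":93,"g":12},[9,80,45],[72,84,42,25,84],{"ni":84,"yeh":5}],"z":{"hd":[48,83],"qj":{"ioy":95,"jij":35,"p":56},"vt":69,"vzw":{"bnu":33,"g":95,"i":96,"n":61,"q":73},"y":[68,75,52]}}
After op 3 (replace /a/pt/1 71): {"a":{"cii":{"b":54,"rby":92,"u":43,"xzp":69},"izx":{"jw":67,"wim":88},"pt":[45,71,11,61],"px":{"g":80,"nl":85}},"dds":{"bv":{"dib":31,"ivu":47,"u":88},"tc":[60,39],"xy":{"cys":34,"s":5}},"ufk":[[89,97],{"am":93,"g":12},[9,80,45],[72,84,42,25,84],{"ni":84,"yeh":5}],"z":{"hd":[48,83],"qj":{"ioy":95,"jij":35,"p":56},"vt":69,"vzw":{"bnu":33,"g":95,"i":96,"n":61,"q":73},"y":[68,75,52]}}
After op 4 (add /a/izx/lwn 77): {"a":{"cii":{"b":54,"rby":92,"u":43,"xzp":69},"izx":{"jw":67,"lwn":77,"wim":88},"pt":[45,71,11,61],"px":{"g":80,"nl":85}},"dds":{"bv":{"dib":31,"ivu":47,"u":88},"tc":[60,39],"xy":{"cys":34,"s":5}},"ufk":[[89,97],{"am":93,"g":12},[9,80,45],[72,84,42,25,84],{"ni":84,"yeh":5}],"z":{"hd":[48,83],"qj":{"ioy":95,"jij":35,"p":56},"vt":69,"vzw":{"bnu":33,"g":95,"i":96,"n":61,"q":73},"y":[68,75,52]}}
After op 5 (remove /a/cii): {"a":{"izx":{"jw":67,"lwn":77,"wim":88},"pt":[45,71,11,61],"px":{"g":80,"nl":85}},"dds":{"bv":{"dib":31,"ivu":47,"u":88},"tc":[60,39],"xy":{"cys":34,"s":5}},"ufk":[[89,97],{"am":93,"g":12},[9,80,45],[72,84,42,25,84],{"ni":84,"yeh":5}],"z":{"hd":[48,83],"qj":{"ioy":95,"jij":35,"p":56},"vt":69,"vzw":{"bnu":33,"g":95,"i":96,"n":61,"q":73},"y":[68,75,52]}}
Value at /a/izx/lwn: 77

Answer: 77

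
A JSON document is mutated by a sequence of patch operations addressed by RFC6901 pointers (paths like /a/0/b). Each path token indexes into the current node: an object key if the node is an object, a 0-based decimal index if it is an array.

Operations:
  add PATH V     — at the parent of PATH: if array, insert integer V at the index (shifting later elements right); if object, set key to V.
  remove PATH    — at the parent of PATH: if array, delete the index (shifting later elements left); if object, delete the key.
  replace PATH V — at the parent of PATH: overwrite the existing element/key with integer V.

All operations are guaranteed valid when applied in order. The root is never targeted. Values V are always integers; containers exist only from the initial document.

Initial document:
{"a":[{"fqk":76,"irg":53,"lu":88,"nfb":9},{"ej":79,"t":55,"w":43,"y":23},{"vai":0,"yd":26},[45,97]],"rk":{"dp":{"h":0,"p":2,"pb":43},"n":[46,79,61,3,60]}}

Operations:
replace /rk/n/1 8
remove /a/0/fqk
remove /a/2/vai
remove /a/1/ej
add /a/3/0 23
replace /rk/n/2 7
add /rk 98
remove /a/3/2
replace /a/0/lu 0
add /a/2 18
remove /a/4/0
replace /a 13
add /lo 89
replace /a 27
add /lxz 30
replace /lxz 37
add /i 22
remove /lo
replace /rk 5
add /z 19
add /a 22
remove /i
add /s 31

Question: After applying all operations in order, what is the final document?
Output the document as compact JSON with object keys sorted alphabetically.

After op 1 (replace /rk/n/1 8): {"a":[{"fqk":76,"irg":53,"lu":88,"nfb":9},{"ej":79,"t":55,"w":43,"y":23},{"vai":0,"yd":26},[45,97]],"rk":{"dp":{"h":0,"p":2,"pb":43},"n":[46,8,61,3,60]}}
After op 2 (remove /a/0/fqk): {"a":[{"irg":53,"lu":88,"nfb":9},{"ej":79,"t":55,"w":43,"y":23},{"vai":0,"yd":26},[45,97]],"rk":{"dp":{"h":0,"p":2,"pb":43},"n":[46,8,61,3,60]}}
After op 3 (remove /a/2/vai): {"a":[{"irg":53,"lu":88,"nfb":9},{"ej":79,"t":55,"w":43,"y":23},{"yd":26},[45,97]],"rk":{"dp":{"h":0,"p":2,"pb":43},"n":[46,8,61,3,60]}}
After op 4 (remove /a/1/ej): {"a":[{"irg":53,"lu":88,"nfb":9},{"t":55,"w":43,"y":23},{"yd":26},[45,97]],"rk":{"dp":{"h":0,"p":2,"pb":43},"n":[46,8,61,3,60]}}
After op 5 (add /a/3/0 23): {"a":[{"irg":53,"lu":88,"nfb":9},{"t":55,"w":43,"y":23},{"yd":26},[23,45,97]],"rk":{"dp":{"h":0,"p":2,"pb":43},"n":[46,8,61,3,60]}}
After op 6 (replace /rk/n/2 7): {"a":[{"irg":53,"lu":88,"nfb":9},{"t":55,"w":43,"y":23},{"yd":26},[23,45,97]],"rk":{"dp":{"h":0,"p":2,"pb":43},"n":[46,8,7,3,60]}}
After op 7 (add /rk 98): {"a":[{"irg":53,"lu":88,"nfb":9},{"t":55,"w":43,"y":23},{"yd":26},[23,45,97]],"rk":98}
After op 8 (remove /a/3/2): {"a":[{"irg":53,"lu":88,"nfb":9},{"t":55,"w":43,"y":23},{"yd":26},[23,45]],"rk":98}
After op 9 (replace /a/0/lu 0): {"a":[{"irg":53,"lu":0,"nfb":9},{"t":55,"w":43,"y":23},{"yd":26},[23,45]],"rk":98}
After op 10 (add /a/2 18): {"a":[{"irg":53,"lu":0,"nfb":9},{"t":55,"w":43,"y":23},18,{"yd":26},[23,45]],"rk":98}
After op 11 (remove /a/4/0): {"a":[{"irg":53,"lu":0,"nfb":9},{"t":55,"w":43,"y":23},18,{"yd":26},[45]],"rk":98}
After op 12 (replace /a 13): {"a":13,"rk":98}
After op 13 (add /lo 89): {"a":13,"lo":89,"rk":98}
After op 14 (replace /a 27): {"a":27,"lo":89,"rk":98}
After op 15 (add /lxz 30): {"a":27,"lo":89,"lxz":30,"rk":98}
After op 16 (replace /lxz 37): {"a":27,"lo":89,"lxz":37,"rk":98}
After op 17 (add /i 22): {"a":27,"i":22,"lo":89,"lxz":37,"rk":98}
After op 18 (remove /lo): {"a":27,"i":22,"lxz":37,"rk":98}
After op 19 (replace /rk 5): {"a":27,"i":22,"lxz":37,"rk":5}
After op 20 (add /z 19): {"a":27,"i":22,"lxz":37,"rk":5,"z":19}
After op 21 (add /a 22): {"a":22,"i":22,"lxz":37,"rk":5,"z":19}
After op 22 (remove /i): {"a":22,"lxz":37,"rk":5,"z":19}
After op 23 (add /s 31): {"a":22,"lxz":37,"rk":5,"s":31,"z":19}

Answer: {"a":22,"lxz":37,"rk":5,"s":31,"z":19}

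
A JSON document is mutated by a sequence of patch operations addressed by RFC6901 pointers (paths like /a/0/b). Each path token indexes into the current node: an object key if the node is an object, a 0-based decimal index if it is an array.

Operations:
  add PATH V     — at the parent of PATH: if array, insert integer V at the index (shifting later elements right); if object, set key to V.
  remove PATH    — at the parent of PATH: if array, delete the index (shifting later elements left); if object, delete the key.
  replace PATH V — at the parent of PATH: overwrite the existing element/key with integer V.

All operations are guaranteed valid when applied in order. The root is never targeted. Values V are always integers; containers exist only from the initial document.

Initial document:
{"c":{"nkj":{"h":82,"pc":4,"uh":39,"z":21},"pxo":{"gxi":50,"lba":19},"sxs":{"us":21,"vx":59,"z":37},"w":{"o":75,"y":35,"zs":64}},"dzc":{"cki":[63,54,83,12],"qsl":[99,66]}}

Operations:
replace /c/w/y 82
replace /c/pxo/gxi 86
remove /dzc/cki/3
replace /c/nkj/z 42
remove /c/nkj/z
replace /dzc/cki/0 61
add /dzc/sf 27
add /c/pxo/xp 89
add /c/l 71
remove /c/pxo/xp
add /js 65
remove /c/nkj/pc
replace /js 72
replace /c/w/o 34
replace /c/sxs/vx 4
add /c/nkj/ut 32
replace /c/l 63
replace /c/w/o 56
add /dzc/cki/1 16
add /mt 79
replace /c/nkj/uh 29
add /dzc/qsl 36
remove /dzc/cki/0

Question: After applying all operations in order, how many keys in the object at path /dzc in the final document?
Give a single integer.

After op 1 (replace /c/w/y 82): {"c":{"nkj":{"h":82,"pc":4,"uh":39,"z":21},"pxo":{"gxi":50,"lba":19},"sxs":{"us":21,"vx":59,"z":37},"w":{"o":75,"y":82,"zs":64}},"dzc":{"cki":[63,54,83,12],"qsl":[99,66]}}
After op 2 (replace /c/pxo/gxi 86): {"c":{"nkj":{"h":82,"pc":4,"uh":39,"z":21},"pxo":{"gxi":86,"lba":19},"sxs":{"us":21,"vx":59,"z":37},"w":{"o":75,"y":82,"zs":64}},"dzc":{"cki":[63,54,83,12],"qsl":[99,66]}}
After op 3 (remove /dzc/cki/3): {"c":{"nkj":{"h":82,"pc":4,"uh":39,"z":21},"pxo":{"gxi":86,"lba":19},"sxs":{"us":21,"vx":59,"z":37},"w":{"o":75,"y":82,"zs":64}},"dzc":{"cki":[63,54,83],"qsl":[99,66]}}
After op 4 (replace /c/nkj/z 42): {"c":{"nkj":{"h":82,"pc":4,"uh":39,"z":42},"pxo":{"gxi":86,"lba":19},"sxs":{"us":21,"vx":59,"z":37},"w":{"o":75,"y":82,"zs":64}},"dzc":{"cki":[63,54,83],"qsl":[99,66]}}
After op 5 (remove /c/nkj/z): {"c":{"nkj":{"h":82,"pc":4,"uh":39},"pxo":{"gxi":86,"lba":19},"sxs":{"us":21,"vx":59,"z":37},"w":{"o":75,"y":82,"zs":64}},"dzc":{"cki":[63,54,83],"qsl":[99,66]}}
After op 6 (replace /dzc/cki/0 61): {"c":{"nkj":{"h":82,"pc":4,"uh":39},"pxo":{"gxi":86,"lba":19},"sxs":{"us":21,"vx":59,"z":37},"w":{"o":75,"y":82,"zs":64}},"dzc":{"cki":[61,54,83],"qsl":[99,66]}}
After op 7 (add /dzc/sf 27): {"c":{"nkj":{"h":82,"pc":4,"uh":39},"pxo":{"gxi":86,"lba":19},"sxs":{"us":21,"vx":59,"z":37},"w":{"o":75,"y":82,"zs":64}},"dzc":{"cki":[61,54,83],"qsl":[99,66],"sf":27}}
After op 8 (add /c/pxo/xp 89): {"c":{"nkj":{"h":82,"pc":4,"uh":39},"pxo":{"gxi":86,"lba":19,"xp":89},"sxs":{"us":21,"vx":59,"z":37},"w":{"o":75,"y":82,"zs":64}},"dzc":{"cki":[61,54,83],"qsl":[99,66],"sf":27}}
After op 9 (add /c/l 71): {"c":{"l":71,"nkj":{"h":82,"pc":4,"uh":39},"pxo":{"gxi":86,"lba":19,"xp":89},"sxs":{"us":21,"vx":59,"z":37},"w":{"o":75,"y":82,"zs":64}},"dzc":{"cki":[61,54,83],"qsl":[99,66],"sf":27}}
After op 10 (remove /c/pxo/xp): {"c":{"l":71,"nkj":{"h":82,"pc":4,"uh":39},"pxo":{"gxi":86,"lba":19},"sxs":{"us":21,"vx":59,"z":37},"w":{"o":75,"y":82,"zs":64}},"dzc":{"cki":[61,54,83],"qsl":[99,66],"sf":27}}
After op 11 (add /js 65): {"c":{"l":71,"nkj":{"h":82,"pc":4,"uh":39},"pxo":{"gxi":86,"lba":19},"sxs":{"us":21,"vx":59,"z":37},"w":{"o":75,"y":82,"zs":64}},"dzc":{"cki":[61,54,83],"qsl":[99,66],"sf":27},"js":65}
After op 12 (remove /c/nkj/pc): {"c":{"l":71,"nkj":{"h":82,"uh":39},"pxo":{"gxi":86,"lba":19},"sxs":{"us":21,"vx":59,"z":37},"w":{"o":75,"y":82,"zs":64}},"dzc":{"cki":[61,54,83],"qsl":[99,66],"sf":27},"js":65}
After op 13 (replace /js 72): {"c":{"l":71,"nkj":{"h":82,"uh":39},"pxo":{"gxi":86,"lba":19},"sxs":{"us":21,"vx":59,"z":37},"w":{"o":75,"y":82,"zs":64}},"dzc":{"cki":[61,54,83],"qsl":[99,66],"sf":27},"js":72}
After op 14 (replace /c/w/o 34): {"c":{"l":71,"nkj":{"h":82,"uh":39},"pxo":{"gxi":86,"lba":19},"sxs":{"us":21,"vx":59,"z":37},"w":{"o":34,"y":82,"zs":64}},"dzc":{"cki":[61,54,83],"qsl":[99,66],"sf":27},"js":72}
After op 15 (replace /c/sxs/vx 4): {"c":{"l":71,"nkj":{"h":82,"uh":39},"pxo":{"gxi":86,"lba":19},"sxs":{"us":21,"vx":4,"z":37},"w":{"o":34,"y":82,"zs":64}},"dzc":{"cki":[61,54,83],"qsl":[99,66],"sf":27},"js":72}
After op 16 (add /c/nkj/ut 32): {"c":{"l":71,"nkj":{"h":82,"uh":39,"ut":32},"pxo":{"gxi":86,"lba":19},"sxs":{"us":21,"vx":4,"z":37},"w":{"o":34,"y":82,"zs":64}},"dzc":{"cki":[61,54,83],"qsl":[99,66],"sf":27},"js":72}
After op 17 (replace /c/l 63): {"c":{"l":63,"nkj":{"h":82,"uh":39,"ut":32},"pxo":{"gxi":86,"lba":19},"sxs":{"us":21,"vx":4,"z":37},"w":{"o":34,"y":82,"zs":64}},"dzc":{"cki":[61,54,83],"qsl":[99,66],"sf":27},"js":72}
After op 18 (replace /c/w/o 56): {"c":{"l":63,"nkj":{"h":82,"uh":39,"ut":32},"pxo":{"gxi":86,"lba":19},"sxs":{"us":21,"vx":4,"z":37},"w":{"o":56,"y":82,"zs":64}},"dzc":{"cki":[61,54,83],"qsl":[99,66],"sf":27},"js":72}
After op 19 (add /dzc/cki/1 16): {"c":{"l":63,"nkj":{"h":82,"uh":39,"ut":32},"pxo":{"gxi":86,"lba":19},"sxs":{"us":21,"vx":4,"z":37},"w":{"o":56,"y":82,"zs":64}},"dzc":{"cki":[61,16,54,83],"qsl":[99,66],"sf":27},"js":72}
After op 20 (add /mt 79): {"c":{"l":63,"nkj":{"h":82,"uh":39,"ut":32},"pxo":{"gxi":86,"lba":19},"sxs":{"us":21,"vx":4,"z":37},"w":{"o":56,"y":82,"zs":64}},"dzc":{"cki":[61,16,54,83],"qsl":[99,66],"sf":27},"js":72,"mt":79}
After op 21 (replace /c/nkj/uh 29): {"c":{"l":63,"nkj":{"h":82,"uh":29,"ut":32},"pxo":{"gxi":86,"lba":19},"sxs":{"us":21,"vx":4,"z":37},"w":{"o":56,"y":82,"zs":64}},"dzc":{"cki":[61,16,54,83],"qsl":[99,66],"sf":27},"js":72,"mt":79}
After op 22 (add /dzc/qsl 36): {"c":{"l":63,"nkj":{"h":82,"uh":29,"ut":32},"pxo":{"gxi":86,"lba":19},"sxs":{"us":21,"vx":4,"z":37},"w":{"o":56,"y":82,"zs":64}},"dzc":{"cki":[61,16,54,83],"qsl":36,"sf":27},"js":72,"mt":79}
After op 23 (remove /dzc/cki/0): {"c":{"l":63,"nkj":{"h":82,"uh":29,"ut":32},"pxo":{"gxi":86,"lba":19},"sxs":{"us":21,"vx":4,"z":37},"w":{"o":56,"y":82,"zs":64}},"dzc":{"cki":[16,54,83],"qsl":36,"sf":27},"js":72,"mt":79}
Size at path /dzc: 3

Answer: 3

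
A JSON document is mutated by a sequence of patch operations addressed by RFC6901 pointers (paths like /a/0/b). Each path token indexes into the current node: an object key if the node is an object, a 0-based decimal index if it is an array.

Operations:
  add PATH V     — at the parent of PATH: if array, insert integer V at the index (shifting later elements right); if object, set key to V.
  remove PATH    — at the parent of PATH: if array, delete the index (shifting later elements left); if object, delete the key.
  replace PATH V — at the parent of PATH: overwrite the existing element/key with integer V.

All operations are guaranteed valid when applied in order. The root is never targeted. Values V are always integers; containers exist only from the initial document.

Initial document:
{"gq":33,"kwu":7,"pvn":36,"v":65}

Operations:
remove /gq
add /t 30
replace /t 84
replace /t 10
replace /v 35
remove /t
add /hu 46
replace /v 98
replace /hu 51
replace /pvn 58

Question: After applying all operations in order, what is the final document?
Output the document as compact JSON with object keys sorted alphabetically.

Answer: {"hu":51,"kwu":7,"pvn":58,"v":98}

Derivation:
After op 1 (remove /gq): {"kwu":7,"pvn":36,"v":65}
After op 2 (add /t 30): {"kwu":7,"pvn":36,"t":30,"v":65}
After op 3 (replace /t 84): {"kwu":7,"pvn":36,"t":84,"v":65}
After op 4 (replace /t 10): {"kwu":7,"pvn":36,"t":10,"v":65}
After op 5 (replace /v 35): {"kwu":7,"pvn":36,"t":10,"v":35}
After op 6 (remove /t): {"kwu":7,"pvn":36,"v":35}
After op 7 (add /hu 46): {"hu":46,"kwu":7,"pvn":36,"v":35}
After op 8 (replace /v 98): {"hu":46,"kwu":7,"pvn":36,"v":98}
After op 9 (replace /hu 51): {"hu":51,"kwu":7,"pvn":36,"v":98}
After op 10 (replace /pvn 58): {"hu":51,"kwu":7,"pvn":58,"v":98}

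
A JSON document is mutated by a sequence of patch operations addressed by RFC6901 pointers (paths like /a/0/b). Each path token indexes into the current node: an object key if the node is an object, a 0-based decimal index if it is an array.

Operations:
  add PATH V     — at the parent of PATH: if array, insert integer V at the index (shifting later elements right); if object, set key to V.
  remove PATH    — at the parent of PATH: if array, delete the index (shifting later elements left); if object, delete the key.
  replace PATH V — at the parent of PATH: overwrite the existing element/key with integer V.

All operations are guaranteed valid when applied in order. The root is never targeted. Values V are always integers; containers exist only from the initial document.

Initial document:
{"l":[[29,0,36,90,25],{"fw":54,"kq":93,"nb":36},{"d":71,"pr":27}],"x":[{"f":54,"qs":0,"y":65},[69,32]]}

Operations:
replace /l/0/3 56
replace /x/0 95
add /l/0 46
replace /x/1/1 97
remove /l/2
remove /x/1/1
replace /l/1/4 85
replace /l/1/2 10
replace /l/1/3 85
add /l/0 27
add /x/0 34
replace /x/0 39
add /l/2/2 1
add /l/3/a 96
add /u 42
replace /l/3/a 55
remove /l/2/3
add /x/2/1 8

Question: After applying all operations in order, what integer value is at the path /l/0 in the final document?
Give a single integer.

Answer: 27

Derivation:
After op 1 (replace /l/0/3 56): {"l":[[29,0,36,56,25],{"fw":54,"kq":93,"nb":36},{"d":71,"pr":27}],"x":[{"f":54,"qs":0,"y":65},[69,32]]}
After op 2 (replace /x/0 95): {"l":[[29,0,36,56,25],{"fw":54,"kq":93,"nb":36},{"d":71,"pr":27}],"x":[95,[69,32]]}
After op 3 (add /l/0 46): {"l":[46,[29,0,36,56,25],{"fw":54,"kq":93,"nb":36},{"d":71,"pr":27}],"x":[95,[69,32]]}
After op 4 (replace /x/1/1 97): {"l":[46,[29,0,36,56,25],{"fw":54,"kq":93,"nb":36},{"d":71,"pr":27}],"x":[95,[69,97]]}
After op 5 (remove /l/2): {"l":[46,[29,0,36,56,25],{"d":71,"pr":27}],"x":[95,[69,97]]}
After op 6 (remove /x/1/1): {"l":[46,[29,0,36,56,25],{"d":71,"pr":27}],"x":[95,[69]]}
After op 7 (replace /l/1/4 85): {"l":[46,[29,0,36,56,85],{"d":71,"pr":27}],"x":[95,[69]]}
After op 8 (replace /l/1/2 10): {"l":[46,[29,0,10,56,85],{"d":71,"pr":27}],"x":[95,[69]]}
After op 9 (replace /l/1/3 85): {"l":[46,[29,0,10,85,85],{"d":71,"pr":27}],"x":[95,[69]]}
After op 10 (add /l/0 27): {"l":[27,46,[29,0,10,85,85],{"d":71,"pr":27}],"x":[95,[69]]}
After op 11 (add /x/0 34): {"l":[27,46,[29,0,10,85,85],{"d":71,"pr":27}],"x":[34,95,[69]]}
After op 12 (replace /x/0 39): {"l":[27,46,[29,0,10,85,85],{"d":71,"pr":27}],"x":[39,95,[69]]}
After op 13 (add /l/2/2 1): {"l":[27,46,[29,0,1,10,85,85],{"d":71,"pr":27}],"x":[39,95,[69]]}
After op 14 (add /l/3/a 96): {"l":[27,46,[29,0,1,10,85,85],{"a":96,"d":71,"pr":27}],"x":[39,95,[69]]}
After op 15 (add /u 42): {"l":[27,46,[29,0,1,10,85,85],{"a":96,"d":71,"pr":27}],"u":42,"x":[39,95,[69]]}
After op 16 (replace /l/3/a 55): {"l":[27,46,[29,0,1,10,85,85],{"a":55,"d":71,"pr":27}],"u":42,"x":[39,95,[69]]}
After op 17 (remove /l/2/3): {"l":[27,46,[29,0,1,85,85],{"a":55,"d":71,"pr":27}],"u":42,"x":[39,95,[69]]}
After op 18 (add /x/2/1 8): {"l":[27,46,[29,0,1,85,85],{"a":55,"d":71,"pr":27}],"u":42,"x":[39,95,[69,8]]}
Value at /l/0: 27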